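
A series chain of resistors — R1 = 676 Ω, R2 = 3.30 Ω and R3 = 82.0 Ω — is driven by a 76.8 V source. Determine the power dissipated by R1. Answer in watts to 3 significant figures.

Since the resistors are in series they all carry the loop current I = V/R_total; the power in any one is I²R.
R_total = 676 + 3.30 + 82.0 = 761.3 Ω
I = V / R_total = 76.8 / 761.3 = 0.1009 A
P_R1 = I² × R1 = (0.1009)² × 676 = 6.880 W

6.88 W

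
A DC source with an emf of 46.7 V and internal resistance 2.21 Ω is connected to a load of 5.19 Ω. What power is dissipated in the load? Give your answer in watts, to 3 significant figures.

207 W

The internal resistance and the load are in series, so the same I flows through both; get I from ε/(r+R), then I²R for the load.
I = ε / (r + R) = 46.7 / (2.21 + 5.19) = 6.311 A
P_load = I² R = (6.311)² × 5.19 = 206.7 W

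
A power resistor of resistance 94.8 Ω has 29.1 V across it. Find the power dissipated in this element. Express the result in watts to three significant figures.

8.93 W

We know the drop across the element and its resistance — P = V²/R, one step.
P = (29.1 V)² / 94.8 Ω = 8.933 W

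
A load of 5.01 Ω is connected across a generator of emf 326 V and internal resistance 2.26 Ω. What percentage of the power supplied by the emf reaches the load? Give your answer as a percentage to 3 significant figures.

68.9 %

Efficiency is P_load / P_total. With a series r and R sharing the same I, P = I²R for each, so η = R/(R+r).
η = R / (R + r) = 5.01 / (5.01 + 2.26) = 0.6891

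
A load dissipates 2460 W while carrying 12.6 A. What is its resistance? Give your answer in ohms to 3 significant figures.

Inverting the appropriate power form: R = P / I².
R = 2460 / (12.60)² = 15.50 Ω

15.5 Ω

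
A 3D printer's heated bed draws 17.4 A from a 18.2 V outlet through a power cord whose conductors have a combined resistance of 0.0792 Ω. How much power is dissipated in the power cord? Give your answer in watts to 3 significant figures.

24.0 W

Only the current and the line resistance are needed for the I²R loss.
The power cord carries the full 17.4 A.
P_line = I² R_line = (17.40)² × 0.0792 = 23.98 W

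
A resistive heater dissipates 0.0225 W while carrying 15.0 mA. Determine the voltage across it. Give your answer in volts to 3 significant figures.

Inverting the appropriate power form: V = P / I.
V = 0.0225 / 0.01500 = 1.500 V

1.50 V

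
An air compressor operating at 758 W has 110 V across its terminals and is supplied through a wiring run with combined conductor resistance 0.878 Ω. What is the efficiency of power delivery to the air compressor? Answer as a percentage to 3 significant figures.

94.8 %

I = P / V = 758 / 110 = 6.891 A through the wiring run.
P_line = I² R_line = (6.891)² × 0.878 = 41.69 W
P_source = P_load + P_line = 758.0 + 41.69 = 799.7 W
η = P_load / P_source = 758.0 / 799.7 = 0.9479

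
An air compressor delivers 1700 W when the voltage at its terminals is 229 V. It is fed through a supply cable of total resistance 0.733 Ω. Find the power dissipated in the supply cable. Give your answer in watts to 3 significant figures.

40.4 W

Only the current and the line resistance are needed for the I²R loss.
I = P / V = 1700 / 229 = 7.424 A through the supply cable.
P_line = I² R_line = (7.424)² × 0.733 = 40.40 W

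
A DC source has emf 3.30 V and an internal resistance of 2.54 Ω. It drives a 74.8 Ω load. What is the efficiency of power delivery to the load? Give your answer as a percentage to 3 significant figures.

η = P_load/(P_load+P_int) = I²R/(I²R+I²r) = R/(R+r) — the I² cancels for series elements.
η = R / (R + r) = 74.8 / (74.8 + 2.54) = 0.9672

96.7 %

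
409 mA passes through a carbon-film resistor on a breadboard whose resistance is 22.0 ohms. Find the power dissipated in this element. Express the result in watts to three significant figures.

The current through and the resistance of the element are both given; use P = I²R.
P = (0.4090 A)² × 22.0 Ω = 3.680 W

3.68 W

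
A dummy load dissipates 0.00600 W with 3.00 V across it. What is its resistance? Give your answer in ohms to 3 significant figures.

1500 Ω

The two known quantities fix the third via R = V² / P.
R = (3.00)² / 0.00600 = 1500 Ω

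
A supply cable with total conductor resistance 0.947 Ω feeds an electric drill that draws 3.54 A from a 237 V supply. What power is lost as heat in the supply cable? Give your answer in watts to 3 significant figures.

The supply cable and load are in series, so the same current flows in both; the loss is I²R_line.
The supply cable carries the full 3.54 A.
P_line = I² R_line = (3.540)² × 0.947 = 11.87 W

11.9 W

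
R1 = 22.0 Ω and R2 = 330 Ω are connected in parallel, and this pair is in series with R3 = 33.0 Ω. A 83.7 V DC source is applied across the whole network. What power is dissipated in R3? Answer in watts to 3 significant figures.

Collapse the R1‖R2 pair into one equivalent R_p; then R_p and R3 form a series string.
R_p = (22.0×330)/(22.0+330) = 20.62 Ω
R_total = R_p + 33.0 = 20.62 + 33.0 = 53.62 Ω
I = V / R_total = 83.7 / 53.62 = 1.561 A
All the supply current flows through R3; use P = I²R3.
P_R3 = (1.561)² × 33.0 = 80.40 W

80.4 W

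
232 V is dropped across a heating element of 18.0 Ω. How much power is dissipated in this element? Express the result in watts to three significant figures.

With V across and R both known, P = V²/R gives the dissipation directly.
P = (232 V)² / 18.0 Ω = 2990 W

2990 W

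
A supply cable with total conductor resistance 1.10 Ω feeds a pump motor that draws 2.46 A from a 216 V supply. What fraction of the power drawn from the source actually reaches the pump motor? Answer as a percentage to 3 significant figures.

The supply cable carries the full 2.46 A.
P_line = I² R_line = (2.460)² × 1.10 = 6.657 W
P_source = V I = 216 × 2.460 = 531.4 W; P_load = 524.7 W
η = P_load / P_source = 524.7 / 531.4 = 0.9875

98.7 %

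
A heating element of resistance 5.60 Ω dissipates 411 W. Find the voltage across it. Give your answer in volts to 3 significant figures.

48.0 V

Inverting the appropriate power form: V = √(P R).
V = √(411 × 5.60) = 47.97 V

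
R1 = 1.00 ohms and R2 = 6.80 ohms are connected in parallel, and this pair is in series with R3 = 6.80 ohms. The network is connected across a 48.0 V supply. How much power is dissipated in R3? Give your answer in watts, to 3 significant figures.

266 W

Combine R1 and R2 into their parallel equivalent first, reducing the network to two series resistors.
R_p = (1.00×6.80)/(1.00+6.80) = 0.8718 Ω
R_total = R_p + 6.80 = 0.8718 + 6.80 = 7.672 Ω
I = V / R_total = 48.0 / 7.672 = 6.257 A
All the supply current flows through R3; use P = I²R3.
P_R3 = (6.257)² × 6.80 = 266.2 W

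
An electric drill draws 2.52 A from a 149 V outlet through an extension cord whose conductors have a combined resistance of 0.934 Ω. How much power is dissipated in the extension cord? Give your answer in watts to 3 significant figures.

5.93 W

Only the current and the line resistance are needed for the I²R loss.
The extension cord carries the full 2.52 A.
P_line = I² R_line = (2.520)² × 0.934 = 5.931 W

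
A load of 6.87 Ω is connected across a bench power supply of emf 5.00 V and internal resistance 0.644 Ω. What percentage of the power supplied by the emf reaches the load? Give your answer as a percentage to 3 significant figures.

Efficiency is P_load / P_total. With a series r and R sharing the same I, P = I²R for each, so η = R/(R+r).
η = R / (R + r) = 6.87 / (6.87 + 0.644) = 0.9143

91.4 %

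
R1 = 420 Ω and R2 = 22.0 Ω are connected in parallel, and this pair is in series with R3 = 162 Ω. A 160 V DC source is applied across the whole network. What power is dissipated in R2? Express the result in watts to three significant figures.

Combine R1 and R2 into their parallel equivalent first, reducing the network to two series resistors.
R_p = (420×22.0)/(420+22.0) = 20.90 Ω
R_total = R_p + 162 = 20.90 + 162 = 182.9 Ω
I = V / R_total = 160 / 182.9 = 0.8748 A
Voltage across the parallel pair: V_p = I × R_p = 0.8748 × 20.90 = 18.29 V
R2 sits across V_p; its power is V_p²/R.
P_R2 = (18.29)² / 22.0 = 15.20 W

15.2 W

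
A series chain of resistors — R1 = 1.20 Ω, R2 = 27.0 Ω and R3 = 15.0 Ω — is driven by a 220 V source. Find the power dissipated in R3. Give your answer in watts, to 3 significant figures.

Series elements share the same current, so find I first, then use P = I²R.
R_total = 1.20 + 27.0 + 15.0 = 43.20 Ω
I = V / R_total = 220 / 43.20 = 5.093 A
P_R3 = I² × R3 = (5.093)² × 15.0 = 389.0 W

389 W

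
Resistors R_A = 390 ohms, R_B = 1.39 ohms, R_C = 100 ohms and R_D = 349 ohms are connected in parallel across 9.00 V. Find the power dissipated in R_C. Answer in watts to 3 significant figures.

The supply voltage appears across each parallel branch — just use P = V²/R_C.
P_R_C = V² / R_C = (9.00)² / 100 Ω = 0.8100 W

0.810 W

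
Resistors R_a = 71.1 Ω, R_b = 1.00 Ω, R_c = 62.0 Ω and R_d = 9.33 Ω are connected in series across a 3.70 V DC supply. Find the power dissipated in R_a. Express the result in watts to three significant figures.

The current is common to all series resistors; compute it, then apply P = I²R for the target.
R_total = 71.1 + 1.00 + 62.0 + 9.33 = 143.4 Ω
I = V / R_total = 3.70 / 143.4 = 0.02580 A
P_R_a = I² × R_a = (0.02580)² × 71.1 = 0.04731 W

0.0473 W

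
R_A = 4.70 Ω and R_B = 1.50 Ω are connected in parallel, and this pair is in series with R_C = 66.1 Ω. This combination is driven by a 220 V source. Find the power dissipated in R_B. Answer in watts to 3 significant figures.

Collapse the R_A‖R_B pair into one equivalent R_p; then R_p and R_C form a series string.
R_p = (4.70×1.50)/(4.70+1.50) = 1.137 Ω
R_total = R_p + 66.1 = 1.137 + 66.1 = 67.24 Ω
I = V / R_total = 220 / 67.24 = 3.272 A
Voltage across the parallel pair: V_p = I × R_p = 3.272 × 1.137 = 3.721 V
Use P = V²/R for R_B with V = V_p.
P_R_B = (3.721)² / 1.50 = 9.228 W

9.23 W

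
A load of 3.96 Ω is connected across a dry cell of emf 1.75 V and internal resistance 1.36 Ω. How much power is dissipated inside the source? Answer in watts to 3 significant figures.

r is in series with the load, so it carries the full circuit current — the loss in it is I²r.
I = ε / (r + R) = 1.75 / (1.36 + 3.96) = 0.3289 A
P_int = I² r = (0.3289)² × 1.36 = 0.1472 W

0.147 W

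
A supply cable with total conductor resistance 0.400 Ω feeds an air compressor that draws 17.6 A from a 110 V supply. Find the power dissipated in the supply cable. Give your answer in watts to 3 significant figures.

124 W

The supply cable and load are in series, so the same current flows in both; the loss is I²R_line.
The supply cable carries the full 17.6 A.
P_line = I² R_line = (17.60)² × 0.400 = 123.9 W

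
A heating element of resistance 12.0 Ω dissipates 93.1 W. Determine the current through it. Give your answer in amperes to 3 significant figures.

2.79 A

The two known quantities fix the third via I = √(P / R).
I = √(93.1 / 12.0) = 2.785 A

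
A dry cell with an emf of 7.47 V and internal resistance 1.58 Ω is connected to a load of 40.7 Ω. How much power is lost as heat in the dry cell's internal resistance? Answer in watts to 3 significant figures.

0.0493 W

Internal loss is I²r, with I set by the total series resistance r+R.
I = ε / (r + R) = 7.47 / (1.58 + 40.7) = 0.1767 A
P_int = I² r = (0.1767)² × 1.58 = 0.04932 W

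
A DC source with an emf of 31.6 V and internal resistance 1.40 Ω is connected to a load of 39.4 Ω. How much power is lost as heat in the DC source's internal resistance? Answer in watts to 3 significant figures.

0.840 W

The internal resistance carries the same current as the load; P_int = I²r.
I = ε / (r + R) = 31.6 / (1.40 + 39.4) = 0.7745 A
P_int = I² r = (0.7745)² × 1.40 = 0.8398 W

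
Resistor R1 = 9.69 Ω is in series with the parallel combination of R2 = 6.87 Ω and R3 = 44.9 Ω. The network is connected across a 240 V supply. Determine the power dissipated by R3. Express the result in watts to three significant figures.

First combine the parallel branches into one equivalent R_p, then R1 + R_p is a series pair.
R_p = (6.87×44.9)/(6.87+44.9) = 5.958 Ω
R_total = 9.69 + 5.958 = 15.65 Ω
I = V / R_total = 240 / 15.65 = 15.34 A
Voltage across the parallel pair: V_p = I × R_p = 15.34 × 5.958 = 91.38 V
R3 sees V_p directly, so P = V_p² / R3.
P_R3 = (91.38)² / 44.9 = 186.0 W

186 W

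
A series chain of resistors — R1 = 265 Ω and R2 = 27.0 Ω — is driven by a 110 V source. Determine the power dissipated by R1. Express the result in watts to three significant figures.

37.6 W

Every series element carries the same I. Get I from the total resistance, then P = I² × R1.
R_total = 265 + 27.0 = 292.0 Ω
I = V / R_total = 110 / 292.0 = 0.3767 A
P_R1 = I² × R1 = (0.3767)² × 265 = 37.61 W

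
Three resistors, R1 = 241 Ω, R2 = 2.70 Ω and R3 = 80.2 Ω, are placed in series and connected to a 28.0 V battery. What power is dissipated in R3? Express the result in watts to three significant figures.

0.599 W

Every series element carries the same I. Get I from the total resistance, then P = I² × R3.
R_total = 241 + 2.70 + 80.2 = 323.9 Ω
I = V / R_total = 28.0 / 323.9 = 0.08645 A
P_R3 = I² × R3 = (0.08645)² × 80.2 = 0.5993 W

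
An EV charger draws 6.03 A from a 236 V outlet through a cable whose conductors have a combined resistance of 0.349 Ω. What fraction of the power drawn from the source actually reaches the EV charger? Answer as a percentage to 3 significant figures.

The cable carries the full 6.03 A.
P_line = I² R_line = (6.030)² × 0.349 = 12.69 W
P_source = V I = 236 × 6.030 = 1423 W; P_load = 1410 W
η = P_load / P_source = 1410 / 1423 = 0.9911

99.1 %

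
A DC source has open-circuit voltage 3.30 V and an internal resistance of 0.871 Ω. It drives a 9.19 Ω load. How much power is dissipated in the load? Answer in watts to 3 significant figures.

Load and internal resistance form a series loop — compute the loop current, then the load power via I²R.
I = ε / (r + R) = 3.30 / (0.871 + 9.19) = 0.3280 A
P_load = I² R = (0.3280)² × 9.19 = 0.9887 W

0.989 W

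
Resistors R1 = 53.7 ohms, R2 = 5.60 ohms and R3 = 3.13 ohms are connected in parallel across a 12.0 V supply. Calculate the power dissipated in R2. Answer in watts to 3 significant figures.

25.7 W

Parallel branches share the same voltage; P = V²/R gives the branch power in one step.
P_R2 = V² / R2 = (12.0)² / 5.60 Ω = 25.71 W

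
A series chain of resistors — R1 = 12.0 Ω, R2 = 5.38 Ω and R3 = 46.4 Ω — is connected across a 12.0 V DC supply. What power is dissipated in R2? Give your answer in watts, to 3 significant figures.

0.190 W

Every series element carries the same I. Get I from the total resistance, then P = I² × R2.
R_total = 12.0 + 5.38 + 46.4 = 63.78 Ω
I = V / R_total = 12.0 / 63.78 = 0.1881 A
P_R2 = I² × R2 = (0.1881)² × 5.38 = 0.1904 W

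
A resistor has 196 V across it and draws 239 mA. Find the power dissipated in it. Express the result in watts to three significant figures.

Since both terminal voltage and current are stated, P = V I gives the power in one step.
P = 196 V × 0.2390 A = 46.84 W

46.8 W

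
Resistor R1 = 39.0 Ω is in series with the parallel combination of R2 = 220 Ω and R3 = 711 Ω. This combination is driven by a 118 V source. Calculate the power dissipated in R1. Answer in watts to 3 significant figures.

First combine the parallel branches into one equivalent R_p, then R1 + R_p is a series pair.
R_p = (220×711)/(220+711) = 168.0 Ω
R_total = 39.0 + 168.0 = 207.0 Ω
I = V / R_total = 118 / 207.0 = 0.5700 A
The full supply current passes through R1: P = I²R.
P_R1 = (0.5700)² × 39.0 = 12.67 W

12.7 W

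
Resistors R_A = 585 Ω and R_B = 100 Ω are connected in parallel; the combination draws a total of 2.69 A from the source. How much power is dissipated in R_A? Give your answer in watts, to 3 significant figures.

90.2 W

We need the common branch voltage; get it from I_total × R_eq, then P = V²/R for the branch.
1/R_eq = 1/585 + 1/100 ⇒ R_eq = 85.40 Ω
V = I_total × R_eq = 2.690 × 85.40 = 229.7 V
P_R_A = V² / R_A = (229.7)² / 585 = 90.22 W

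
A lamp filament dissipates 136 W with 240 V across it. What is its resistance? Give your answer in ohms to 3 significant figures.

424 Ω

Rearranging the power relation for the two known quantities gives R = V² / P.
R = (240)² / 136 = 423.5 Ω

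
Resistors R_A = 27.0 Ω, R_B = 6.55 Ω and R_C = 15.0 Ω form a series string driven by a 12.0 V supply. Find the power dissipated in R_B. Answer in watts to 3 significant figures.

0.400 W

In a series string the same current flows through every resistor — find that current, then P = I²R for the one we want.
R_total = 27.0 + 6.55 + 15.0 = 48.55 Ω
I = V / R_total = 12.0 / 48.55 = 0.2472 A
P_R_B = I² × R_B = (0.2472)² × 6.55 = 0.4002 W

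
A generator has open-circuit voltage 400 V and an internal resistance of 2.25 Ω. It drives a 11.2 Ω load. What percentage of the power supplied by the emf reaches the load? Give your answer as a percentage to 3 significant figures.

The source delivers εI, of which I²R reaches the load and I²r is lost; since I is common, η = R/(R+r).
η = R / (R + r) = 11.2 / (11.2 + 2.25) = 0.8327

83.3 %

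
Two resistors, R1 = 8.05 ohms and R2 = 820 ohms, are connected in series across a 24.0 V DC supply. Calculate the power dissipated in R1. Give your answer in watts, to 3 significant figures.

0.00676 W

Series elements share the same current, so find I first, then use P = I²R.
R_total = 8.05 + 820 = 828.0 Ω
I = V / R_total = 24.0 / 828.0 = 0.02898 A
P_R1 = I² × R1 = (0.02898)² × 8.05 = 0.006762 W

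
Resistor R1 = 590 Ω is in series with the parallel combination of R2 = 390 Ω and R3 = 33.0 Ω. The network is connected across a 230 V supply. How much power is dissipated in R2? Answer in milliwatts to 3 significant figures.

Collapse R2‖R3 to a single equivalent, reducing the network to two series elements.
R_p = (390×33.0)/(390+33.0) = 30.43 Ω
R_total = 590 + 30.43 = 620.4 Ω
I = V / R_total = 230 / 620.4 = 0.3707 A
Voltage across the parallel pair: V_p = I × R_p = 0.3707 × 30.43 = 11.28 V
R2 sees V_p directly, so P = V_p² / R2.
P_R2 = (11.28)² / 390 = 0.3262 W

326 mW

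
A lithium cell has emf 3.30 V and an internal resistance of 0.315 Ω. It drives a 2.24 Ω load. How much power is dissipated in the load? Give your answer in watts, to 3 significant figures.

3.74 W

The internal resistance and the load are in series, so the same I flows through both; get I from ε/(r+R), then I²R for the load.
I = ε / (r + R) = 3.30 / (0.315 + 2.24) = 1.292 A
P_load = I² R = (1.292)² × 2.24 = 3.737 W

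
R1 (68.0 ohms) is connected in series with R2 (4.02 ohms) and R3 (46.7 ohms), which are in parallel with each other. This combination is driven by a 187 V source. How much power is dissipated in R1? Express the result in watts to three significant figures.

463 W

Replace R2 and R3 with their parallel equivalent so the circuit becomes R1 in series with R_p.
R_p = (4.02×46.7)/(4.02+46.7) = 3.701 Ω
R_total = 68.0 + 3.701 = 71.70 Ω
I = V / R_total = 187 / 71.70 = 2.608 A
The full supply current passes through R1: P = I²R.
P_R1 = (2.608)² × 68.0 = 462.5 W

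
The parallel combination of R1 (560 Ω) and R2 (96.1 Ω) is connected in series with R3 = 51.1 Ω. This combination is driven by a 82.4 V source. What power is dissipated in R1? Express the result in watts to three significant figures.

4.60 W

Reduce the parallel combination to a single R_p; the circuit then becomes R_p in series with the remaining resistor.
R_p = (560×96.1)/(560+96.1) = 82.02 Ω
R_total = R_p + 51.1 = 82.02 + 51.1 = 133.1 Ω
I = V / R_total = 82.4 / 133.1 = 0.6190 A
Voltage across the parallel pair: V_p = I × R_p = 0.6190 × 82.02 = 50.77 V
R1 sits across V_p; its power is V_p²/R.
P_R1 = (50.77)² / 560 = 4.603 W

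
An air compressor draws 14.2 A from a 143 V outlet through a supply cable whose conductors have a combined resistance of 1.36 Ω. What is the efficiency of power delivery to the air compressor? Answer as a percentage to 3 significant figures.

The supply cable carries the full 14.2 A.
P_line = I² R_line = (14.20)² × 1.36 = 274.2 W
P_source = V I = 143 × 14.20 = 2031 W; P_load = 1756 W
η = P_load / P_source = 1756 / 2031 = 0.8650

86.5 %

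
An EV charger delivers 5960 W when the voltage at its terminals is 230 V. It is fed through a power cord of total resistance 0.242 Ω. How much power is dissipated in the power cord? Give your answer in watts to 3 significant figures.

162 W

Line loss is just I²R for the cable — we know both I and R_line directly.
I = P / V = 5960 / 230 = 25.91 A through the power cord.
P_line = I² R_line = (25.91)² × 0.242 = 162.5 W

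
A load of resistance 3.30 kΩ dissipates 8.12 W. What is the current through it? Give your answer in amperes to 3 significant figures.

0.0496 A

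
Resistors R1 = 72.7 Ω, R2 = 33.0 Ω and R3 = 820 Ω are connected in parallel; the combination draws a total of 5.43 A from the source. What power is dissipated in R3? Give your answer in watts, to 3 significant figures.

17.5 W

Parallel branches share V, not I — compute V via R_eq, then use V²/R for the target branch.
1/R_eq = 1/72.7 + 1/33.0 + 1/820 ⇒ R_eq = 22.09 Ω
V = I_total × R_eq = 5.430 × 22.09 = 119.9 V
P_R3 = V² / R3 = (119.9)² / 820 = 17.54 W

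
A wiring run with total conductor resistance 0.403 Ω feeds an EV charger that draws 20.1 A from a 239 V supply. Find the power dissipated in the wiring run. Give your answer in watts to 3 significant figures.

The wiring run and load are in series, so the same current flows in both; the loss is I²R_line.
The wiring run carries the full 20.1 A.
P_line = I² R_line = (20.10)² × 0.403 = 162.8 W

163 W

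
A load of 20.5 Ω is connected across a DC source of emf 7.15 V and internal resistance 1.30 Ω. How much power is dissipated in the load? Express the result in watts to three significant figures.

2.21 W

Find the circuit current first, then P = I²R for the load (series elements share I).
I = ε / (r + R) = 7.15 / (1.30 + 20.5) = 0.3280 A
P_load = I² R = (0.3280)² × 20.5 = 2.205 W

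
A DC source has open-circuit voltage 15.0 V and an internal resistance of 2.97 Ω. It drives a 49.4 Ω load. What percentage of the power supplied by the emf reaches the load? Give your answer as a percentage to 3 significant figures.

94.3 %

The source delivers εI, of which I²R reaches the load and I²r is lost; since I is common, η = R/(R+r).
η = R / (R + r) = 49.4 / (49.4 + 2.97) = 0.9433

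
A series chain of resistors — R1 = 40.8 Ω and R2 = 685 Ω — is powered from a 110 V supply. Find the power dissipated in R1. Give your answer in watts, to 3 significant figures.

Since the resistors are in series they all carry the loop current I = V/R_total; the power in any one is I²R.
R_total = 40.8 + 685 = 725.8 Ω
I = V / R_total = 110 / 725.8 = 0.1516 A
P_R1 = I² × R1 = (0.1516)² × 40.8 = 0.9372 W

0.937 W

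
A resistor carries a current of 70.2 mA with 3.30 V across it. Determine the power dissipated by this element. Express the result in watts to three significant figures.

0.232 W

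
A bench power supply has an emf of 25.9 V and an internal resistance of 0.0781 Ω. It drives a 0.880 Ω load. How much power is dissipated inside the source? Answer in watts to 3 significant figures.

Internal loss is I²r, with I set by the total series resistance r+R.
I = ε / (r + R) = 25.9 / (0.0781 + 0.880) = 27.03 A
P_int = I² r = (27.03)² × 0.0781 = 57.07 W

57.1 W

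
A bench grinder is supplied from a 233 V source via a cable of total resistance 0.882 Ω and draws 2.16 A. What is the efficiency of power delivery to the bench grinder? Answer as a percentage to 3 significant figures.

99.2 %

The cable carries the full 2.16 A.
P_line = I² R_line = (2.160)² × 0.882 = 4.115 W
P_source = V I = 233 × 2.160 = 503.3 W; P_load = 499.2 W
η = P_load / P_source = 499.2 / 503.3 = 0.9918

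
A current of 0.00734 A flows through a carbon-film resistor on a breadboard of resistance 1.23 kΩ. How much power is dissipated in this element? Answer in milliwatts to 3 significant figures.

66.3 mW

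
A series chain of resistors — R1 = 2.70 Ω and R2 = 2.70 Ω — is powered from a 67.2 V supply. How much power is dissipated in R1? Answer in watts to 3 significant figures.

Since the resistors are in series they all carry the loop current I = V/R_total; the power in any one is I²R.
R_total = 2.70 + 2.70 = 5.400 Ω
I = V / R_total = 67.2 / 5.400 = 12.44 A
P_R1 = I² × R1 = (12.44)² × 2.70 = 418.1 W

418 W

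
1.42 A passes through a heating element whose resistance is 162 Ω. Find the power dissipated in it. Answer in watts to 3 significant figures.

327 W

Current and resistance are given, so P = I²R is the direct form.
P = (1.420 A)² × 162 Ω = 326.7 W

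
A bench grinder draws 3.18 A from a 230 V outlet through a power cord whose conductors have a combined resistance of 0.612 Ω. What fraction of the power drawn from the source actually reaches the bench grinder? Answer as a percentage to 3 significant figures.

99.2 %

The power cord carries the full 3.18 A.
P_line = I² R_line = (3.180)² × 0.612 = 6.189 W
P_source = V I = 230 × 3.180 = 731.4 W; P_load = 725.2 W
η = P_load / P_source = 725.2 / 731.4 = 0.9915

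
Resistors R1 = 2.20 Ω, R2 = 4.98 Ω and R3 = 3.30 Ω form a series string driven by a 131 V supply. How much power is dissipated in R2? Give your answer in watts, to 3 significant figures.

778 W

Series elements share the same current, so find I first, then use P = I²R.
R_total = 2.20 + 4.98 + 3.30 = 10.48 Ω
I = V / R_total = 131 / 10.48 = 12.50 A
P_R2 = I² × R2 = (12.50)² × 4.98 = 778.1 W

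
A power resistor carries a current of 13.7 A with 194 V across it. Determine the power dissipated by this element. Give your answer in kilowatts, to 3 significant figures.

Since both terminal voltage and current are stated, P = V I gives the power in one step.
P = 194 V × 13.70 A = 2658 W

2.66 kW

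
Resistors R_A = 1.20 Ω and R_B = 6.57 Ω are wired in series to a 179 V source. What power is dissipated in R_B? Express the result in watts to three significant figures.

3490 W

Series elements share the same current, so find I first, then use P = I²R.
R_total = 1.20 + 6.57 = 7.770 Ω
I = V / R_total = 179 / 7.770 = 23.04 A
P_R_B = I² × R_B = (23.04)² × 6.57 = 3487 W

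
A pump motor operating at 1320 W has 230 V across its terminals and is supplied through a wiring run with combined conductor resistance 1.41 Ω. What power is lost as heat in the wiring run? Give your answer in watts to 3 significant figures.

46.4 W

Line loss is just I²R for the cable — we know both I and R_line directly.
I = P / V = 1320 / 230 = 5.739 A through the wiring run.
P_line = I² R_line = (5.739)² × 1.41 = 46.44 W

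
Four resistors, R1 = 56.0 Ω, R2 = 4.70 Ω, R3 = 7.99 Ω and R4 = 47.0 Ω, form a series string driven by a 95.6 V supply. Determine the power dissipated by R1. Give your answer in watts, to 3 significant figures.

38.2 W

The current is common to all series resistors; compute it, then apply P = I²R for the target.
R_total = 56.0 + 4.70 + 7.99 + 47.0 = 115.7 Ω
I = V / R_total = 95.6 / 115.7 = 0.8263 A
P_R1 = I² × R1 = (0.8263)² × 56.0 = 38.24 W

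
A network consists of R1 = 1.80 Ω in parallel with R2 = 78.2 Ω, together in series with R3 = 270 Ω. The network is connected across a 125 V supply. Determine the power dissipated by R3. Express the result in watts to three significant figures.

57.1 W

Combine R1 and R2 into their parallel equivalent first, reducing the network to two series resistors.
R_p = (1.80×78.2)/(1.80+78.2) = 1.760 Ω
R_total = R_p + 270 = 1.760 + 270 = 271.8 Ω
I = V / R_total = 125 / 271.8 = 0.4600 A
R3 carries the full series current, so P = I²R.
P_R3 = (0.4600)² × 270 = 57.12 W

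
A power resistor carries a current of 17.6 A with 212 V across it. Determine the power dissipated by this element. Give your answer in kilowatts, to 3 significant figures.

3.73 kW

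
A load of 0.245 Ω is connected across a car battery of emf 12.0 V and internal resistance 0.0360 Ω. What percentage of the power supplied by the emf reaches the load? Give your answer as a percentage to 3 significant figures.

87.2 %

η = P_load/(P_load+P_int) = I²R/(I²R+I²r) = R/(R+r) — the I² cancels for series elements.
η = R / (R + r) = 0.245 / (0.245 + 0.0360) = 0.8719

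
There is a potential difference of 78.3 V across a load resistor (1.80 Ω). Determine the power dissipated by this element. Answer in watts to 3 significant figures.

3410 W

Voltage and resistance are given, so P = V²/R is the one-step route.
P = (78.3 V)² / 1.80 Ω = 3406 W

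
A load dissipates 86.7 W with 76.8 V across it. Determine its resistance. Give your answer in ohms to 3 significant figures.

68.0 Ω

From P = V I = I²R = V²/R, with the two given quantities we get R = V² / P.
R = (76.8)² / 86.7 = 68.03 Ω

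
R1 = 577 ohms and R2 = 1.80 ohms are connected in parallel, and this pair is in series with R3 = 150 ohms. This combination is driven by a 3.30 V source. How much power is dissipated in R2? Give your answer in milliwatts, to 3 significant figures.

Combine R1 and R2 into their parallel equivalent first, reducing the network to two series resistors.
R_p = (577×1.80)/(577+1.80) = 1.794 Ω
R_total = R_p + 150 = 1.794 + 150 = 151.8 Ω
I = V / R_total = 3.30 / 151.8 = 0.02174 A
Voltage across the parallel pair: V_p = I × R_p = 0.02174 × 1.794 = 0.03901 V
R2 sits across V_p; its power is V_p²/R.
P_R2 = (0.03901)² / 1.80 = 0.0008454 W

0.845 mW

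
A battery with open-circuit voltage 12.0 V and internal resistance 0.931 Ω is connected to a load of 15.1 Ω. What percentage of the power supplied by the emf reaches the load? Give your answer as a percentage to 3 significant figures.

The source delivers εI, of which I²R reaches the load and I²r is lost; since I is common, η = R/(R+r).
η = R / (R + r) = 15.1 / (15.1 + 0.931) = 0.9419

94.2 %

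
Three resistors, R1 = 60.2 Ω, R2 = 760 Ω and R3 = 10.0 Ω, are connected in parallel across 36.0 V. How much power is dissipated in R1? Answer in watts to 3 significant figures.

21.5 W

R1 sits directly across the source, so P = V²/R with V = 36.0 V.
P_R1 = V² / R1 = (36.0)² / 60.2 Ω = 21.53 W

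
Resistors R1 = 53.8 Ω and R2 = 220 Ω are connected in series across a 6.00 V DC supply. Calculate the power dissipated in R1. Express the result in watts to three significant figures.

0.0258 W

Every series element carries the same I. Get I from the total resistance, then P = I² × R1.
R_total = 53.8 + 220 = 273.8 Ω
I = V / R_total = 6.00 / 273.8 = 0.02191 A
P_R1 = I² × R1 = (0.02191)² × 53.8 = 0.02584 W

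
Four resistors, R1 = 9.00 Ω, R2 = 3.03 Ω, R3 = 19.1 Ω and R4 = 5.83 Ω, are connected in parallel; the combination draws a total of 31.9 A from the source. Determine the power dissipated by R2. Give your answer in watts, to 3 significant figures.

759 W

We need the common branch voltage; get it from I_total × R_eq, then P = V²/R for the branch.
1/R_eq = 1/9.00 + 1/3.03 + 1/19.1 + 1/5.83 ⇒ R_eq = 1.504 Ω
V = I_total × R_eq = 31.90 × 1.504 = 47.97 V
P_R2 = V² / R2 = (47.97)² / 3.03 = 759.4 W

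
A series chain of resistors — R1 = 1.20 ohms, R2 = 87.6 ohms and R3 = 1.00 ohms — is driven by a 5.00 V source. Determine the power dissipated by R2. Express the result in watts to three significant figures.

In a series string the same current flows through every resistor — find that current, then P = I²R for the one we want.
R_total = 1.20 + 87.6 + 1.00 = 89.80 Ω
I = V / R_total = 5.00 / 89.80 = 0.05568 A
P_R2 = I² × R2 = (0.05568)² × 87.6 = 0.2716 W

0.272 W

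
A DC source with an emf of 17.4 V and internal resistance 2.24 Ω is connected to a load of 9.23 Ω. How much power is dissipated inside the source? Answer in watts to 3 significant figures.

The source's internal resistance is just another series element carrying I; its dissipation is I²r.
I = ε / (r + R) = 17.4 / (2.24 + 9.23) = 1.517 A
P_int = I² r = (1.517)² × 2.24 = 5.155 W

5.15 W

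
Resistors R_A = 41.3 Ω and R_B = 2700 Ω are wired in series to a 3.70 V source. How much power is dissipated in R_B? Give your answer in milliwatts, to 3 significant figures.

4.92 mW

Series elements share the same current, so find I first, then use P = I²R.
R_total = 41.3 + 2700 = 2741 Ω
I = V / R_total = 3.70 / 2741 = 0.001350 A
P_R_B = I² × R_B = (0.001350)² × 2700 = 0.004919 W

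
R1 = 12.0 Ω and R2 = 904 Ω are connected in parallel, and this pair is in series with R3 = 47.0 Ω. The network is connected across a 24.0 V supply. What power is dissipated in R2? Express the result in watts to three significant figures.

0.0258 W

Reduce the parallel combination to a single R_p; the circuit then becomes R_p in series with the remaining resistor.
R_p = (12.0×904)/(12.0+904) = 11.84 Ω
R_total = R_p + 47.0 = 11.84 + 47.0 = 58.84 Ω
I = V / R_total = 24.0 / 58.84 = 0.4079 A
Voltage across the parallel pair: V_p = I × R_p = 0.4079 × 11.84 = 4.830 V
R2 sits across V_p; its power is V_p²/R.
P_R2 = (4.830)² / 904 = 0.02581 W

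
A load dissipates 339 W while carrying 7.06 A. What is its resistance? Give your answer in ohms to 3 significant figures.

Rearranging the power relation for the two known quantities gives R = P / I².
R = 339 / (7.060)² = 6.801 Ω

6.80 Ω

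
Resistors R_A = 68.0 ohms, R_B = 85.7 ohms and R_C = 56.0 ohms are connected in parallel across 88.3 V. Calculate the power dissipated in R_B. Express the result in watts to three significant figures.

91.0 W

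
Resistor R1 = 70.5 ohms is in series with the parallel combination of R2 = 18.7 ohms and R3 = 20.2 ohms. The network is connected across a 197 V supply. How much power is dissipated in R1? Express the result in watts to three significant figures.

425 W

Reduce the parallel pair to R_p first; the network is then a simple series string.
R_p = (18.7×20.2)/(18.7+20.2) = 9.711 Ω
R_total = 70.5 + 9.711 = 80.21 Ω
I = V / R_total = 197 / 80.21 = 2.456 A
The full supply current passes through R1: P = I²R.
P_R1 = (2.456)² × 70.5 = 425.3 W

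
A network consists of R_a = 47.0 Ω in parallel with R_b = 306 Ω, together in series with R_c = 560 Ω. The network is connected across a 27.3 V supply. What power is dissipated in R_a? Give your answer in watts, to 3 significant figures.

Reduce the parallel combination to a single R_p; the circuit then becomes R_p in series with the remaining resistor.
R_p = (47.0×306)/(47.0+306) = 40.74 Ω
R_total = R_p + 560 = 40.74 + 560 = 600.7 Ω
I = V / R_total = 27.3 / 600.7 = 0.04544 A
Voltage across the parallel pair: V_p = I × R_p = 0.04544 × 40.74 = 1.851 V
R_a sits across V_p; its power is V_p²/R.
P_R_a = (1.851)² / 47.0 = 0.07294 W

0.0729 W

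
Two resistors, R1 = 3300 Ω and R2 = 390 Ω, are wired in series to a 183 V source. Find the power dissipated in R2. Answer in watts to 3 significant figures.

The current is common to all series resistors; compute it, then apply P = I²R for the target.
R_total = 3300 + 390 = 3690 Ω
I = V / R_total = 183 / 3690 = 0.04959 A
P_R2 = I² × R2 = (0.04959)² × 390 = 0.9592 W

0.959 W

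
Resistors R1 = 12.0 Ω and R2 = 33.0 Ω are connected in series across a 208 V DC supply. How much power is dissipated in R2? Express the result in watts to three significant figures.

705 W

In a series string the same current flows through every resistor — find that current, then P = I²R for the one we want.
R_total = 12.0 + 33.0 = 45.00 Ω
I = V / R_total = 208 / 45.00 = 4.622 A
P_R2 = I² × R2 = (4.622)² × 33.0 = 705.0 W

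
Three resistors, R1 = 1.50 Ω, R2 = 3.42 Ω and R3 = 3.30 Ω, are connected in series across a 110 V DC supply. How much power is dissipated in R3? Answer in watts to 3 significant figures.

The current is common to all series resistors; compute it, then apply P = I²R for the target.
R_total = 1.50 + 3.42 + 3.30 = 8.220 Ω
I = V / R_total = 110 / 8.220 = 13.38 A
P_R3 = I² × R3 = (13.38)² × 3.30 = 591.0 W

591 W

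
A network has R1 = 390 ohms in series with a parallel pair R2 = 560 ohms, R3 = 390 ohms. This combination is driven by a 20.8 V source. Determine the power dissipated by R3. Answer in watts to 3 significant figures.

0.153 W

Collapse R2‖R3 to a single equivalent, reducing the network to two series elements.
R_p = (560×390)/(560+390) = 229.9 Ω
R_total = 390 + 229.9 = 619.9 Ω
I = V / R_total = 20.8 / 619.9 = 0.03355 A
Voltage across the parallel pair: V_p = I × R_p = 0.03355 × 229.9 = 7.714 V
R3 is across V_p, so use P = V²/R for that branch.
P_R3 = (7.714)² / 390 = 0.1526 W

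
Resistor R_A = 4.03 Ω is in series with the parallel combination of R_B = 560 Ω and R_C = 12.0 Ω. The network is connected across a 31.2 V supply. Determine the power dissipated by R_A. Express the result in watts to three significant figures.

15.8 W

First combine the parallel branches into one equivalent R_p, then R_A + R_p is a series pair.
R_p = (560×12.0)/(560+12.0) = 11.75 Ω
R_total = 4.03 + 11.75 = 15.78 Ω
I = V / R_total = 31.2 / 15.78 = 1.977 A
The full supply current passes through R_A: P = I²R.
P_R_A = (1.977)² × 4.03 = 15.76 W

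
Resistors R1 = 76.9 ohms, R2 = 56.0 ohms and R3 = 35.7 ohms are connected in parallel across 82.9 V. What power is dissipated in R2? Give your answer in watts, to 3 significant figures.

The supply voltage appears across each parallel branch — just use P = V²/R2.
P_R2 = V² / R2 = (82.9)² / 56.0 Ω = 122.7 W

123 W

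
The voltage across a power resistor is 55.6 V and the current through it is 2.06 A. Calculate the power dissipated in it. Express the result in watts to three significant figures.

Since both terminal voltage and current are stated, P = V I gives the power in one step.
P = 55.6 V × 2.060 A = 114.5 W

115 W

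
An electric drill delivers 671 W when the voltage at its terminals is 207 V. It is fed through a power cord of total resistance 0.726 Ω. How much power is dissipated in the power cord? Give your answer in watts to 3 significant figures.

7.63 W

The power cord is a series resistance carrying the load current; its dissipation is I²R_line.
I = P / V = 671 / 207 = 3.242 A through the power cord.
P_line = I² R_line = (3.242)² × 0.726 = 7.629 W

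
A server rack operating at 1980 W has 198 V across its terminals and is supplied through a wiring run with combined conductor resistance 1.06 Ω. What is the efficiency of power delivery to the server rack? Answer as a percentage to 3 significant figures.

I = P / V = 1980 / 198 = 10.00 A through the wiring run.
P_line = I² R_line = (10.00)² × 1.06 = 106.0 W
P_source = P_load + P_line = 1980 + 106.0 = 2086 W
η = P_load / P_source = 1980 / 2086 = 0.9492

94.9 %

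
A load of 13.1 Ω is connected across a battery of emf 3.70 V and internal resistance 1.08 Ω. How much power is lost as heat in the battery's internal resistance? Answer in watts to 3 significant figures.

The internal resistance carries the same current as the load; P_int = I²r.
I = ε / (r + R) = 3.70 / (1.08 + 13.1) = 0.2609 A
P_int = I² r = (0.2609)² × 1.08 = 0.07353 W

0.0735 W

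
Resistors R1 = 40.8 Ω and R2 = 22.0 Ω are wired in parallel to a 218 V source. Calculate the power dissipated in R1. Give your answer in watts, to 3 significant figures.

1160 W

Every branch has 218 V across it, so for R1 the power is simply V²/R.
P_R1 = V² / R1 = (218)² / 40.8 Ω = 1165 W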